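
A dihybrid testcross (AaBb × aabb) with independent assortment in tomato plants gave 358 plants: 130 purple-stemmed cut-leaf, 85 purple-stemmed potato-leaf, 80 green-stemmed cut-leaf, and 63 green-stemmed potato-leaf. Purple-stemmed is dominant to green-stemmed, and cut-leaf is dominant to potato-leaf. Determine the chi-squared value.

27.408

A dihybrid testcross with independent assortment gives a 1:1:1:1 ratio.
Under the 1:1:1:1 hypothesis (Σ ratio = 4, N = 358):
  purple-stemmed cut-leaf: 358 × 1/4 = 89.5
  purple-stemmed potato-leaf: 358 × 1/4 = 89.5
  green-stemmed cut-leaf: 358 × 1/4 = 89.5
  green-stemmed potato-leaf: 358 × 1/4 = 89.5
χ² = Σ (O − E)² / E
  purple-stemmed cut-leaf: (130 − 89.5)² / 89.5 = 18.3268
  purple-stemmed potato-leaf: (85 − 89.5)² / 89.5 = 0.2263
  green-stemmed cut-leaf: (80 − 89.5)² / 89.5 = 1.0084
  green-stemmed potato-leaf: (63 − 89.5)² / 89.5 = 7.8464
χ² = 18.3268 + 0.2263 + 1.0084 + 7.8464 = 27.4079 ≈ 27.408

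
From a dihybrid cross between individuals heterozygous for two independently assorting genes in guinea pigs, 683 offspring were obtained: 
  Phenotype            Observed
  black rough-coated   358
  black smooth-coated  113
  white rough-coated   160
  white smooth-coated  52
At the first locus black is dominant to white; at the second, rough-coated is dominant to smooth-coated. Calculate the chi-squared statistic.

13.553

A dihybrid F₂ with independent assortment and complete dominance at both loci gives a 9:3:3:1 phenotypic ratio.
The 9:3:3:1 ratio has 16 parts, so with N = 683 the expected counts are:
  black rough-coated: 683 × 9/16 = 384.1875
  black smooth-coated: 683 × 3/16 = 128.0625
  white rough-coated: 683 × 3/16 = 128.0625
  white smooth-coated: 683 × 1/16 = 42.6875
χ² = Σ (O − E)² / E
  black rough-coated: (358 − 384.1875)² / 384.1875 = 1.7850
  black smooth-coated: (113 − 128.0625)² / 128.0625 = 1.7716
  white rough-coated: (160 − 128.0625)² / 128.0625 = 7.9649
  white smooth-coated: (52 − 42.6875)² / 42.6875 = 2.0316
χ² = 1.7850 + 1.7716 + 7.9649 + 2.0316 = 13.5531 ≈ 13.553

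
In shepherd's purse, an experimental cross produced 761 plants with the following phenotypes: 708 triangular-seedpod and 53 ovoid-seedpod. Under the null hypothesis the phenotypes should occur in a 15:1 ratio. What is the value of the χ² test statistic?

0.663

Total ratio parts = 16. Expected numbers out of 761:
  triangular-seedpod: 761 × 15/16 = 713.4375
  ovoid-seedpod: 761 × 1/16 = 47.5625
χ² = Σ (O − E)² / E
  triangular-seedpod: (708 − 713.4375)² / 713.4375 = 0.0414
  ovoid-seedpod: (53 − 47.5625)² / 47.5625 = 0.6216
χ² = 0.0414 + 0.6216 = 0.663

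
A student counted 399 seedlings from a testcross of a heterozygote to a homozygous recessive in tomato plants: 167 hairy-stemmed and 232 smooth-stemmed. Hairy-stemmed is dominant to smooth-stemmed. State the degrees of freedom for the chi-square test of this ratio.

A testcross of a heterozygote (Aa × aa) gives a 1:1 phenotypic ratio.
A goodness-of-fit test with 2 phenotype classes has df = 2 − 1 = 1.

1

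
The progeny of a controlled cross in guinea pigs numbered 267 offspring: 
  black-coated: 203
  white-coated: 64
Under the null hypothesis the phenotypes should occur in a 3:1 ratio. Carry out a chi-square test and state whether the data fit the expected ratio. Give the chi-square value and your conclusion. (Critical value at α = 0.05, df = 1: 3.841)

Under the 3:1 hypothesis (Σ ratio = 4, N = 267):
  black-coated: 267 × 3/4 = 200.25
  white-coated: 267 × 1/4 = 66.75
χ² = Σ (O − E)² / E
  black-coated: (203 − 200.25)² / 200.25 = 0.0378
  white-coated: (64 − 66.75)² / 66.75 = 0.1133
χ² = 0.0378 + 0.1133 = 0.1511 ≈ 0.151
Degrees of freedom = 2 − 1 = 1; critical value at α = 0.05 is 3.841.
Since 0.151 < 3.841, we fail to reject the null hypothesis — the data are consistent with the 3:1 ratio.

0.151; consistent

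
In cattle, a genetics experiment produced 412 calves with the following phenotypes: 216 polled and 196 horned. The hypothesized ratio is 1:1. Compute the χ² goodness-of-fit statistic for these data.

The 1:1 ratio has 2 parts, so with N = 412 the expected counts are:
  polled: 412 × 1/2 = 206
  horned: 412 × 1/2 = 206
χ² = Σ (O − E)² / E
  polled: (216 − 206)² / 206 = 0.4854
  horned: (196 − 206)² / 206 = 0.4854
χ² = 0.4854 + 0.4854 = 0.9708 ≈ 0.971

0.971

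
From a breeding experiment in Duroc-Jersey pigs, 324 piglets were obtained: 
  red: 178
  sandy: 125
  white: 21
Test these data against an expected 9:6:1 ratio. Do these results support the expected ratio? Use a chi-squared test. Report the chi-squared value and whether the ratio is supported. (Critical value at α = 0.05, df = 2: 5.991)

0.228; consistent

Under the 9:6:1 hypothesis (Σ ratio = 16, N = 324):
  red: 324 × 9/16 = 182.25
  sandy: 324 × 6/16 = 121.5
  white: 324 × 1/16 = 20.25
χ² = Σ (O − E)² / E
  red: (178 − 182.25)² / 182.25 = 0.0991
  sandy: (125 − 121.5)² / 121.5 = 0.1008
  white: (21 − 20.25)² / 20.25 = 0.0278
χ² = 0.0991 + 0.1008 + 0.0278 = 0.2277 ≈ 0.228
Degrees of freedom = 3 − 1 = 2; critical value at α = 0.05 is 5.991.
Since 0.228 < 5.991, we fail to reject the null hypothesis — the data are consistent with the 9:6:1 ratio.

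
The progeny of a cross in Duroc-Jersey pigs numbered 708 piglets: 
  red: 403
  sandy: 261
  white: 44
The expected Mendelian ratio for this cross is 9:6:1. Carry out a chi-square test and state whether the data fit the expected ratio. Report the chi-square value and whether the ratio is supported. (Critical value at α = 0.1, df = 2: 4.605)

Expected counts for N = 708 under a 9:6:1 ratio (total parts = 16):
  red: 708 × 9/16 = 398.25
  sandy: 708 × 6/16 = 265.5
  white: 708 × 1/16 = 44.25
χ² = Σ (O − E)² / E
  red: (403 − 398.25)² / 398.25 = 0.0567
  sandy: (261 − 265.5)² / 265.5 = 0.0763
  white: (44 − 44.25)² / 44.25 = 0.0014
χ² = 0.0567 + 0.0763 + 0.0014 = 0.1344 ≈ 0.134
Degrees of freedom = 3 − 1 = 2; critical value at α = 0.1 is 4.605.
Since 0.134 < 4.605, we fail to reject the null hypothesis — the data are consistent with the 9:6:1 ratio.

0.134; consistent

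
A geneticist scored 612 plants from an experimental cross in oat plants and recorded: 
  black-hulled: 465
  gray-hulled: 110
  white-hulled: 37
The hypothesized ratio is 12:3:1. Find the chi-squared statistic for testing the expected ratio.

The 12:3:1 ratio has 16 parts, so with N = 612 the expected counts are:
  black-hulled: 612 × 12/16 = 459
  gray-hulled: 612 × 3/16 = 114.75
  white-hulled: 612 × 1/16 = 38.25
χ² = Σ (O − E)² / E
  black-hulled: (465 − 459)² / 459 = 0.0784
  gray-hulled: (110 − 114.75)² / 114.75 = 0.1966
  white-hulled: (37 − 38.25)² / 38.25 = 0.0408
χ² = 0.0784 + 0.1966 + 0.0408 = 0.3158 ≈ 0.316

0.316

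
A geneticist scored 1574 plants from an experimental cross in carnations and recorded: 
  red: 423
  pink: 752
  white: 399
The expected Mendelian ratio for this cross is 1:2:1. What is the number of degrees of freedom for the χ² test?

2

A goodness-of-fit test with 3 phenotype classes has df = 3 − 1 = 2.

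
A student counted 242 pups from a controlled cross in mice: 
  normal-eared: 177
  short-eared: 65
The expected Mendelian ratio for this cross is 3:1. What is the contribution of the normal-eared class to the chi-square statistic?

0.112

The 3:1 ratio has 4 parts, so with N = 242 the expected counts are:
  normal-eared: 242 × 3/4 = 181.5
  short-eared: 242 × 1/4 = 60.5
Contribution of normal-eared: (177 − 181.5)² / 181.5 = 0.1116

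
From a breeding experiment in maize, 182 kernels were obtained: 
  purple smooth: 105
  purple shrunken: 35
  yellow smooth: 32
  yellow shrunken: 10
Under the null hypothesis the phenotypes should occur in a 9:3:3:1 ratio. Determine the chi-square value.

Total ratio parts = 16. Expected numbers out of 182:
  purple smooth: 182 × 9/16 = 102.375
  purple shrunken: 182 × 3/16 = 34.125
  yellow smooth: 182 × 3/16 = 34.125
  yellow shrunken: 182 × 1/16 = 11.375
χ² = Σ (O − E)² / E
  purple smooth: (105 − 102.375)² / 102.375 = 0.0673
  purple shrunken: (35 − 34.125)² / 34.125 = 0.0224
  yellow smooth: (32 − 34.125)² / 34.125 = 0.1323
  yellow shrunken: (10 − 11.375)² / 11.375 = 0.1662
χ² = 0.0673 + 0.0224 + 0.1323 + 0.1662 = 0.3882 ≈ 0.388

0.388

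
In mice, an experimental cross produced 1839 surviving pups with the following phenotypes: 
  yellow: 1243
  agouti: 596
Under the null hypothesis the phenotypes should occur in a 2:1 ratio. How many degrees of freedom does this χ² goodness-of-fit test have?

A goodness-of-fit test with 2 phenotype classes has df = 2 − 1 = 1.

1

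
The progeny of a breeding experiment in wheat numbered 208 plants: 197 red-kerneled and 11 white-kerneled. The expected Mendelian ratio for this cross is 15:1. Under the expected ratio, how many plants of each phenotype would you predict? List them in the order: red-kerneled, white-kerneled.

195, 13

Total ratio parts = 16. Expected numbers out of 208:
  red-kerneled: 208 × 15/16 = 195
  white-kerneled: 208 × 1/16 = 13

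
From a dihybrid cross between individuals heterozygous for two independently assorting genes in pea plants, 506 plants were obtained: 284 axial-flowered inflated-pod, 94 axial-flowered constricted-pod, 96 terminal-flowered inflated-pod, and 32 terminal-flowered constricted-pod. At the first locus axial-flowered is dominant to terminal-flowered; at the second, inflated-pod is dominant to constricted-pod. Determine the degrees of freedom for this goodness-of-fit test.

A dihybrid F₂ with independent assortment and complete dominance at both loci gives a 9:3:3:1 phenotypic ratio.
A goodness-of-fit test with 4 phenotype classes has df = 4 − 1 = 3.

3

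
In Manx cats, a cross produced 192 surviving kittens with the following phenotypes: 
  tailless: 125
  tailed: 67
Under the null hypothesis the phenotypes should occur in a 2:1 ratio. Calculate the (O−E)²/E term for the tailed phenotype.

0.141

Total ratio parts = 3. Expected numbers out of 192:
  tailless: 192 × 2/3 = 128
  tailed: 192 × 1/3 = 64
Contribution of tailed: (67 − 64)² / 64 = 0.1406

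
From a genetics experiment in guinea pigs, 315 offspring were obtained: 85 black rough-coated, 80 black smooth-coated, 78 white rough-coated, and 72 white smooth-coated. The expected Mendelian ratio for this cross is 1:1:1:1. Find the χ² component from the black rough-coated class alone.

0.496

The 1:1:1:1 ratio has 4 parts, so with N = 315 the expected counts are:
  black rough-coated: 315 × 1/4 = 78.75
  black smooth-coated: 315 × 1/4 = 78.75
  white rough-coated: 315 × 1/4 = 78.75
  white smooth-coated: 315 × 1/4 = 78.75
Contribution of black rough-coated: (85 − 78.75)² / 78.75 = 0.4960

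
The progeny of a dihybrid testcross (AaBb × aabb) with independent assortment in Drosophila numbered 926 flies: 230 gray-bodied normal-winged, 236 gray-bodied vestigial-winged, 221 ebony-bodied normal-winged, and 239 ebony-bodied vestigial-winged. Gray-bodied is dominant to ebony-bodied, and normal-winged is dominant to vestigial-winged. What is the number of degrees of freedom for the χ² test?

3

A dihybrid testcross with independent assortment gives a 1:1:1:1 ratio.
A goodness-of-fit test with 4 phenotype classes has df = 4 − 1 = 3.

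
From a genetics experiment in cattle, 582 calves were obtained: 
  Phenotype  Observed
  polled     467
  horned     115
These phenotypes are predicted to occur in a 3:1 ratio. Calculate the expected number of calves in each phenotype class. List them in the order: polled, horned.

436.5, 145.5

Under the 3:1 hypothesis (Σ ratio = 4, N = 582):
  polled: 582 × 3/4 = 436.5
  horned: 582 × 1/4 = 145.5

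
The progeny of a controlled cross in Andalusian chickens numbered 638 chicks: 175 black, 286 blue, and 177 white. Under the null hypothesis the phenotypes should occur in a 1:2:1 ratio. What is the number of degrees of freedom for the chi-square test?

2

A goodness-of-fit test with 3 phenotype classes has df = 3 − 1 = 2.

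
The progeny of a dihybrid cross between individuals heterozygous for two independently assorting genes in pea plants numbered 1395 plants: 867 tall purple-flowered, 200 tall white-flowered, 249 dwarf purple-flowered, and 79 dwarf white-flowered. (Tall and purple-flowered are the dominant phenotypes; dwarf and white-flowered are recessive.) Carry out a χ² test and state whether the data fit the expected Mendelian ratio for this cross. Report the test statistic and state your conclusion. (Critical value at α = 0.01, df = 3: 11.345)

24.496; not consistent

A dihybrid F₂ with independent assortment and complete dominance at both loci gives a 9:3:3:1 phenotypic ratio.
Under the 9:3:3:1 hypothesis (Σ ratio = 16, N = 1395):
  tall purple-flowered: 1395 × 9/16 = 784.6875
  tall white-flowered: 1395 × 3/16 = 261.5625
  dwarf purple-flowered: 1395 × 3/16 = 261.5625
  dwarf white-flowered: 1395 × 1/16 = 87.1875
χ² = Σ (O − E)² / E
  tall purple-flowered: (867 − 784.6875)² / 784.6875 = 8.6345
  tall white-flowered: (200 − 261.5625)² / 261.5625 = 14.4896
  dwarf purple-flowered: (249 − 261.5625)² / 261.5625 = 0.6034
  dwarf white-flowered: (79 − 87.1875)² / 87.1875 = 0.7689
χ² = 8.6345 + 14.4896 + 0.6034 + 0.7689 = 24.4964 ≈ 24.496
Degrees of freedom = 4 − 1 = 3; critical value at α = 0.01 is 11.345.
Since 24.496 > 11.345, we reject the null hypothesis — the data do not fit the 9:3:3:1 ratio.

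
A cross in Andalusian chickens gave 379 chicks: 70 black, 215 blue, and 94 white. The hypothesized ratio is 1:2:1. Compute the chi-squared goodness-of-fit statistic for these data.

The 1:2:1 ratio has 4 parts, so with N = 379 the expected counts are:
  black: 379 × 1/4 = 94.75
  blue: 379 × 2/4 = 189.5
  white: 379 × 1/4 = 94.75
χ² = Σ (O − E)² / E
  black: (70 − 94.75)² / 94.75 = 6.4650
  blue: (215 − 189.5)² / 189.5 = 3.4314
  white: (94 − 94.75)² / 94.75 = 0.0059
χ² = 6.4650 + 3.4314 + 0.0059 = 9.9023 ≈ 9.902

9.902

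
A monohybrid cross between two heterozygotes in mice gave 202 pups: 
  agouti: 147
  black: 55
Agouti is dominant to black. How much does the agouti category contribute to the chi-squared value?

0.134

For a monohybrid cross between heterozygotes with complete dominance, the expected phenotypic ratio is 3:1.
Total ratio parts = 4. Expected numbers out of 202:
  agouti: 202 × 3/4 = 151.5
  black: 202 × 1/4 = 50.5
Contribution of agouti: (147 − 151.5)² / 151.5 = 0.1337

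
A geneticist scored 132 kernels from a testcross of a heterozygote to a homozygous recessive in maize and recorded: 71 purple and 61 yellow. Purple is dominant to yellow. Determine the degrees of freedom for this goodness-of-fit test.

A testcross of a heterozygote (Aa × aa) gives a 1:1 phenotypic ratio.
A goodness-of-fit test with 2 phenotype classes has df = 2 − 1 = 1.

1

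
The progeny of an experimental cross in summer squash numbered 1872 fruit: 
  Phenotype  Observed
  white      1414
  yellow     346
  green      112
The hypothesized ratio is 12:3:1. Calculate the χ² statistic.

0.356

Expected counts for N = 1872 under a 12:3:1 ratio (total parts = 16):
  white: 1872 × 12/16 = 1404
  yellow: 1872 × 3/16 = 351
  green: 1872 × 1/16 = 117
χ² = Σ (O − E)² / E
  white: (1414 − 1404)² / 1404 = 0.0712
  yellow: (346 − 351)² / 351 = 0.0712
  green: (112 − 117)² / 117 = 0.2137
χ² = 0.0712 + 0.0712 + 0.2137 = 0.3561 ≈ 0.356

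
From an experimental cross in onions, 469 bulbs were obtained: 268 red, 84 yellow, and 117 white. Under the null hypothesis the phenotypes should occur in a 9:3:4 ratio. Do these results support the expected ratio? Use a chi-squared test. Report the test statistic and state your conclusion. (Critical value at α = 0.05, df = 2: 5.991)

0.243; consistent

Under the 9:3:4 hypothesis (Σ ratio = 16, N = 469):
  red: 469 × 9/16 = 263.8125
  yellow: 469 × 3/16 = 87.9375
  white: 469 × 4/16 = 117.25
χ² = Σ (O − E)² / E
  red: (268 − 263.8125)² / 263.8125 = 0.0665
  yellow: (84 − 87.9375)² / 87.9375 = 0.1763
  white: (117 − 117.25)² / 117.25 = 0.0005
χ² = 0.0665 + 0.1763 + 0.0005 = 0.2433 ≈ 0.243
Degrees of freedom = 3 − 1 = 2; critical value at α = 0.05 is 5.991.
Since 0.243 < 5.991, we fail to reject the null hypothesis — the data are consistent with the 9:3:4 ratio.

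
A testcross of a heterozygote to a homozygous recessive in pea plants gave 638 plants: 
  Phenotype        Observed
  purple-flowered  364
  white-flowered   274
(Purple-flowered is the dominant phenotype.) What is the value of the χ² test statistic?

A testcross of a heterozygote (Aa × aa) gives a 1:1 phenotypic ratio.
Under the 1:1 hypothesis (Σ ratio = 2, N = 638):
  purple-flowered: 638 × 1/2 = 319
  white-flowered: 638 × 1/2 = 319
χ² = Σ (O − E)² / E
  purple-flowered: (364 − 319)² / 319 = 6.3480
  white-flowered: (274 − 319)² / 319 = 6.3480
χ² = 6.3480 + 6.3480 = 12.696

12.696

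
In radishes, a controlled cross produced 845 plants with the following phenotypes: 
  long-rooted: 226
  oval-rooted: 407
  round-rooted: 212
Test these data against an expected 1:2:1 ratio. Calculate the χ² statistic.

The 1:2:1 ratio has 4 parts, so with N = 845 the expected counts are:
  long-rooted: 845 × 1/4 = 211.25
  oval-rooted: 845 × 2/4 = 422.5
  round-rooted: 845 × 1/4 = 211.25
χ² = Σ (O − E)² / E
  long-rooted: (226 − 211.25)² / 211.25 = 1.0299
  oval-rooted: (407 − 422.5)² / 422.5 = 0.5686
  round-rooted: (212 − 211.25)² / 211.25 = 0.0027
χ² = 1.0299 + 0.5686 + 0.0027 = 1.6012 ≈ 1.601

1.601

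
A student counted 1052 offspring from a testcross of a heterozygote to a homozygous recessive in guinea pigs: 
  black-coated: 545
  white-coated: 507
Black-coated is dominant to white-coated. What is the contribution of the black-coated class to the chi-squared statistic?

A testcross of a heterozygote (Aa × aa) gives a 1:1 phenotypic ratio.
Under the 1:1 hypothesis (Σ ratio = 2, N = 1052):
  black-coated: 1052 × 1/2 = 526
  white-coated: 1052 × 1/2 = 526
Contribution of black-coated: (545 − 526)² / 526 = 0.6863

0.686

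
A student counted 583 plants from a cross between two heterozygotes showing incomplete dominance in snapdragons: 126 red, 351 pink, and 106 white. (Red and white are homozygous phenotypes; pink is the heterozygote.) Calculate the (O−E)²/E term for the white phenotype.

10.841

With incomplete dominance, a heterozygote × heterozygote cross gives a 1:2:1 phenotypic ratio.
Total ratio parts = 4. Expected numbers out of 583:
  red: 583 × 1/4 = 145.75
  pink: 583 × 2/4 = 291.5
  white: 583 × 1/4 = 145.75
Contribution of white: (106 − 145.75)² / 145.75 = 10.8409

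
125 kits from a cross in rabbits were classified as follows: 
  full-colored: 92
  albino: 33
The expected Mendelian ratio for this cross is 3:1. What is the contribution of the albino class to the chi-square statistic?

The 3:1 ratio has 4 parts, so with N = 125 the expected counts are:
  full-colored: 125 × 3/4 = 93.75
  albino: 125 × 1/4 = 31.25
Contribution of albino: (33 − 31.25)² / 31.25 = 0.0980

0.098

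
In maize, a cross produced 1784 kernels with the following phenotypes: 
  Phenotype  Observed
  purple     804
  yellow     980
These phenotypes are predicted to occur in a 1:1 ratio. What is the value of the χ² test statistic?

The 1:1 ratio has 2 parts, so with N = 1784 the expected counts are:
  purple: 1784 × 1/2 = 892
  yellow: 1784 × 1/2 = 892
χ² = Σ (O − E)² / E
  purple: (804 − 892)² / 892 = 8.6816
  yellow: (980 − 892)² / 892 = 8.6816
χ² = 8.6816 + 8.6816 = 17.3632 ≈ 17.363

17.363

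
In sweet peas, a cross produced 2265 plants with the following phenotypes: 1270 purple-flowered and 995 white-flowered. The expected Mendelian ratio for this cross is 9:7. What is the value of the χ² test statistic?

Expected counts for N = 2265 under a 9:7 ratio (total parts = 16):
  purple-flowered: 2265 × 9/16 = 1274.0625
  white-flowered: 2265 × 7/16 = 990.9375
χ² = Σ (O − E)² / E
  purple-flowered: (1270 − 1274.0625)² / 1274.0625 = 0.0130
  white-flowered: (995 − 990.9375)² / 990.9375 = 0.0167
χ² = 0.0130 + 0.0167 = 0.0297 ≈ 0.030

0.030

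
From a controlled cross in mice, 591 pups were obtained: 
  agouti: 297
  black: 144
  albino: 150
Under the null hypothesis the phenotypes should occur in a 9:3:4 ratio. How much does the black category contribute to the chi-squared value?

Under the 9:3:4 hypothesis (Σ ratio = 16, N = 591):
  agouti: 591 × 9/16 = 332.4375
  black: 591 × 3/16 = 110.8125
  albino: 591 × 4/16 = 147.75
Contribution of black: (144 − 110.8125)² / 110.8125 = 9.9394

9.939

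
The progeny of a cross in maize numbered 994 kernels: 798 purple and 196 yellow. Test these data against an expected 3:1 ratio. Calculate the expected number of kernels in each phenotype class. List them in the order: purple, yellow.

The 3:1 ratio has 4 parts, so with N = 994 the expected counts are:
  purple: 994 × 3/4 = 745.5
  yellow: 994 × 1/4 = 248.5

745.5, 248.5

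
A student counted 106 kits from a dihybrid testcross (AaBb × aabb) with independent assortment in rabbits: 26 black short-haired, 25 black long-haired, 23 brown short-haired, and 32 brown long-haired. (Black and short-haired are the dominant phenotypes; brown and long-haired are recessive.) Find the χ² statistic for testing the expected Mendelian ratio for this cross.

A dihybrid testcross with independent assortment gives a 1:1:1:1 ratio.
Expected counts for N = 106 under a 1:1:1:1 ratio (total parts = 4):
  black short-haired: 106 × 1/4 = 26.5
  black long-haired: 106 × 1/4 = 26.5
  brown short-haired: 106 × 1/4 = 26.5
  brown long-haired: 106 × 1/4 = 26.5
χ² = Σ (O − E)² / E
  black short-haired: (26 − 26.5)² / 26.5 = 0.0094
  black long-haired: (25 − 26.5)² / 26.5 = 0.0849
  brown short-haired: (23 − 26.5)² / 26.5 = 0.4623
  brown long-haired: (32 − 26.5)² / 26.5 = 1.1415
χ² = 0.0094 + 0.0849 + 0.4623 + 1.1415 = 1.6981 ≈ 1.698

1.698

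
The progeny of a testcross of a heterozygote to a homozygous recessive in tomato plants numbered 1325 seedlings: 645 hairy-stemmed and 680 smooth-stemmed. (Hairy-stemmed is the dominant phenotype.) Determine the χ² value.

0.925

A testcross of a heterozygote (Aa × aa) gives a 1:1 phenotypic ratio.
Under the 1:1 hypothesis (Σ ratio = 2, N = 1325):
  hairy-stemmed: 1325 × 1/2 = 662.5
  smooth-stemmed: 1325 × 1/2 = 662.5
χ² = Σ (O − E)² / E
  hairy-stemmed: (645 − 662.5)² / 662.5 = 0.4623
  smooth-stemmed: (680 − 662.5)² / 662.5 = 0.4623
χ² = 0.4623 + 0.4623 = 0.9246 ≈ 0.925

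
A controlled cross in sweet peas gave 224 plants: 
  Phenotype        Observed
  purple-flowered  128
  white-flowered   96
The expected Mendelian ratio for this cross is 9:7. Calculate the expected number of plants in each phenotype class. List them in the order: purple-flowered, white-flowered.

126, 98

Under the 9:7 hypothesis (Σ ratio = 16, N = 224):
  purple-flowered: 224 × 9/16 = 126
  white-flowered: 224 × 7/16 = 98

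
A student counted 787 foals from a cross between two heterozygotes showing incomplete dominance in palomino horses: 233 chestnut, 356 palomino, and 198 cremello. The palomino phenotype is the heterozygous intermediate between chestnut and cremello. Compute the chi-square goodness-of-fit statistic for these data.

10.260

With incomplete dominance, a heterozygote × heterozygote cross gives a 1:2:1 phenotypic ratio.
Expected counts for N = 787 under a 1:2:1 ratio (total parts = 4):
  chestnut: 787 × 1/4 = 196.75
  palomino: 787 × 2/4 = 393.5
  cremello: 787 × 1/4 = 196.75
χ² = Σ (O − E)² / E
  chestnut: (233 − 196.75)² / 196.75 = 6.6788
  palomino: (356 − 393.5)² / 393.5 = 3.5737
  cremello: (198 − 196.75)² / 196.75 = 0.0079
χ² = 6.6788 + 3.5737 + 0.0079 = 10.2604 ≈ 10.260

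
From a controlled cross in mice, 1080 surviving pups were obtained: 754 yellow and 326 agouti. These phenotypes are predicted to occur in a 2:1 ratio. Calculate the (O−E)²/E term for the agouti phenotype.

3.211

The 2:1 ratio has 3 parts, so with N = 1080 the expected counts are:
  yellow: 1080 × 2/3 = 720
  agouti: 1080 × 1/3 = 360
Contribution of agouti: (326 − 360)² / 360 = 3.2111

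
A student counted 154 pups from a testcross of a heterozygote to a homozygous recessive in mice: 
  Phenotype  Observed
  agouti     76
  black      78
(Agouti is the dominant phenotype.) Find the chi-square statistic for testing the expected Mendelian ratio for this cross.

A testcross of a heterozygote (Aa × aa) gives a 1:1 phenotypic ratio.
Expected counts for N = 154 under a 1:1 ratio (total parts = 2):
  agouti: 154 × 1/2 = 77
  black: 154 × 1/2 = 77
χ² = Σ (O − E)² / E
  agouti: (76 − 77)² / 77 = 0.0130
  black: (78 − 77)² / 77 = 0.0130
χ² = 0.0130 + 0.0130 = 0.026

0.026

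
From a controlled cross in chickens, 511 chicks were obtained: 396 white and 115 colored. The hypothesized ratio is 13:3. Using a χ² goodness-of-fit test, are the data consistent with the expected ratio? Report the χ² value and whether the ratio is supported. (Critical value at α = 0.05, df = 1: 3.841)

Total ratio parts = 16. Expected numbers out of 511:
  white: 511 × 13/16 = 415.1875
  colored: 511 × 3/16 = 95.8125
χ² = Σ (O − E)² / E
  white: (396 − 415.1875)² / 415.1875 = 0.8867
  colored: (115 − 95.8125)² / 95.8125 = 3.8425
χ² = 0.8867 + 3.8425 = 4.7292 ≈ 4.729
Degrees of freedom = 2 − 1 = 1; critical value at α = 0.05 is 3.841.
Since 4.729 > 3.841, we reject the null hypothesis — the data do not fit the 13:3 ratio.

4.729; not consistent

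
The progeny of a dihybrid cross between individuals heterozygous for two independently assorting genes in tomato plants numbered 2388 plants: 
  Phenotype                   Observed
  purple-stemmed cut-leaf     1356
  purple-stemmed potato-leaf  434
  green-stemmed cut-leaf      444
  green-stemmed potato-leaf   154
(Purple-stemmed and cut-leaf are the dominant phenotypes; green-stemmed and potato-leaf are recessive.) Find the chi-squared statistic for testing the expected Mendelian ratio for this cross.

A dihybrid F₂ with independent assortment and complete dominance at both loci gives a 9:3:3:1 phenotypic ratio.
Under the 9:3:3:1 hypothesis (Σ ratio = 16, N = 2388):
  purple-stemmed cut-leaf: 2388 × 9/16 = 1343.25
  purple-stemmed potato-leaf: 2388 × 3/16 = 447.75
  green-stemmed cut-leaf: 2388 × 3/16 = 447.75
  green-stemmed potato-leaf: 2388 × 1/16 = 149.25
χ² = Σ (O − E)² / E
  purple-stemmed cut-leaf: (1356 − 1343.25)² / 1343.25 = 0.1210
  purple-stemmed potato-leaf: (434 − 447.75)² / 447.75 = 0.4223
  green-stemmed cut-leaf: (444 − 447.75)² / 447.75 = 0.0314
  green-stemmed potato-leaf: (154 − 149.25)² / 149.25 = 0.1512
χ² = 0.1210 + 0.4223 + 0.0314 + 0.1512 = 0.7259 ≈ 0.726

0.726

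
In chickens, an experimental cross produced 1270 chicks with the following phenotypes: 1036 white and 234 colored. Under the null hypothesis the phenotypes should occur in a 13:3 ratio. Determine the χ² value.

Under the 13:3 hypothesis (Σ ratio = 16, N = 1270):
  white: 1270 × 13/16 = 1031.875
  colored: 1270 × 3/16 = 238.125
χ² = Σ (O − E)² / E
  white: (1036 − 1031.875)² / 1031.875 = 0.0165
  colored: (234 − 238.125)² / 238.125 = 0.0715
χ² = 0.0165 + 0.0715 = 0.088

0.088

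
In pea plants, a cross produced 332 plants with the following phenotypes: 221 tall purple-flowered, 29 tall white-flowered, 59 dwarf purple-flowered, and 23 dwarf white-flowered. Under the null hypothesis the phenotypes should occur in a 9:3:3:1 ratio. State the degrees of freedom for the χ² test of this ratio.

3

A goodness-of-fit test with 4 phenotype classes has df = 4 − 1 = 3.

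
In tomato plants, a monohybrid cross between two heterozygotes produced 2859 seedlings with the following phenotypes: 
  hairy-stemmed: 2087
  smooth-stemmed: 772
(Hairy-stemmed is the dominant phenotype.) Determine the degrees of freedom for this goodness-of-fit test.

1

For a monohybrid cross between heterozygotes with complete dominance, the expected phenotypic ratio is 3:1.
A goodness-of-fit test with 2 phenotype classes has df = 2 − 1 = 1.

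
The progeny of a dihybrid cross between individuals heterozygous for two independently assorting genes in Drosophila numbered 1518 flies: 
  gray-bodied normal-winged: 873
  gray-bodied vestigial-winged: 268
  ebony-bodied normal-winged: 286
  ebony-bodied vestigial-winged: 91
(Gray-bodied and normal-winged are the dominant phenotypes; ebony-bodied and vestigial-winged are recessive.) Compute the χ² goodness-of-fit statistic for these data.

A dihybrid F₂ with independent assortment and complete dominance at both loci gives a 9:3:3:1 phenotypic ratio.
Total ratio parts = 16. Expected numbers out of 1518:
  gray-bodied normal-winged: 1518 × 9/16 = 853.875
  gray-bodied vestigial-winged: 1518 × 3/16 = 284.625
  ebony-bodied normal-winged: 1518 × 3/16 = 284.625
  ebony-bodied vestigial-winged: 1518 × 1/16 = 94.875
χ² = Σ (O − E)² / E
  gray-bodied normal-winged: (873 − 853.875)² / 853.875 = 0.4284
  gray-bodied vestigial-winged: (268 − 284.625)² / 284.625 = 0.9711
  ebony-bodied normal-winged: (286 − 284.625)² / 284.625 = 0.0066
  ebony-bodied vestigial-winged: (91 − 94.875)² / 94.875 = 0.1583
χ² = 0.4284 + 0.9711 + 0.0066 + 0.1583 = 1.5644 ≈ 1.564

1.564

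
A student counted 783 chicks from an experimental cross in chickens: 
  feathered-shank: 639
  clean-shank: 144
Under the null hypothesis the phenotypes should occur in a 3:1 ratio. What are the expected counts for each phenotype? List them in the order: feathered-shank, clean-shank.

587.25, 195.75

Expected counts for N = 783 under a 3:1 ratio (total parts = 4):
  feathered-shank: 783 × 3/4 = 587.25
  clean-shank: 783 × 1/4 = 195.75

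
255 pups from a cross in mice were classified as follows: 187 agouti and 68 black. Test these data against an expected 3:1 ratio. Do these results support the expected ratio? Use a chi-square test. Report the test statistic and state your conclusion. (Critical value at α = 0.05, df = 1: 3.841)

0.378; consistent

Under the 3:1 hypothesis (Σ ratio = 4, N = 255):
  agouti: 255 × 3/4 = 191.25
  black: 255 × 1/4 = 63.75
χ² = Σ (O − E)² / E
  agouti: (187 − 191.25)² / 191.25 = 0.0944
  black: (68 − 63.75)² / 63.75 = 0.2833
χ² = 0.0944 + 0.2833 = 0.3777 ≈ 0.378
Degrees of freedom = 2 − 1 = 1; critical value at α = 0.05 is 3.841.
Since 0.378 < 3.841, we fail to reject the null hypothesis — the data are consistent with the 3:1 ratio.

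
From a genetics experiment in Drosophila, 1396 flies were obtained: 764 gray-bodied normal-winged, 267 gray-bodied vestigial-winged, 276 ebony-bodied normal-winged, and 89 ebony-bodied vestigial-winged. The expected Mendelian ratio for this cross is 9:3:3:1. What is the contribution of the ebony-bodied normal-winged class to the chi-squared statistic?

Under the 9:3:3:1 hypothesis (Σ ratio = 16, N = 1396):
  gray-bodied normal-winged: 1396 × 9/16 = 785.25
  gray-bodied vestigial-winged: 1396 × 3/16 = 261.75
  ebony-bodied normal-winged: 1396 × 3/16 = 261.75
  ebony-bodied vestigial-winged: 1396 × 1/16 = 87.25
Contribution of ebony-bodied normal-winged: (276 − 261.75)² / 261.75 = 0.7758

0.776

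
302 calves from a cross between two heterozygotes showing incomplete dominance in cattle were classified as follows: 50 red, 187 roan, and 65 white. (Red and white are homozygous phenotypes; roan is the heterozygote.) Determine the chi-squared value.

18.656

With incomplete dominance, a heterozygote × heterozygote cross gives a 1:2:1 phenotypic ratio.
Total ratio parts = 4. Expected numbers out of 302:
  red: 302 × 1/4 = 75.5
  roan: 302 × 2/4 = 151
  white: 302 × 1/4 = 75.5
χ² = Σ (O − E)² / E
  red: (50 − 75.5)² / 75.5 = 8.6126
  roan: (187 − 151)² / 151 = 8.5828
  white: (65 − 75.5)² / 75.5 = 1.4603
χ² = 8.6126 + 8.5828 + 1.4603 = 18.6557 ≈ 18.656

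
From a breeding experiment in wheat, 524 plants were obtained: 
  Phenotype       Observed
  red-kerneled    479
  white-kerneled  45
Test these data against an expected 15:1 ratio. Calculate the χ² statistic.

4.888

The 15:1 ratio has 16 parts, so with N = 524 the expected counts are:
  red-kerneled: 524 × 15/16 = 491.25
  white-kerneled: 524 × 1/16 = 32.75
χ² = Σ (O − E)² / E
  red-kerneled: (479 − 491.25)² / 491.25 = 0.3055
  white-kerneled: (45 − 32.75)² / 32.75 = 4.5821
χ² = 0.3055 + 4.5821 = 4.8876 ≈ 4.888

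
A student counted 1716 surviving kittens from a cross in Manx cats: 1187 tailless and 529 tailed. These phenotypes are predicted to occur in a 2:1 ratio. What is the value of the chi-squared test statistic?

The 2:1 ratio has 3 parts, so with N = 1716 the expected counts are:
  tailless: 1716 × 2/3 = 1144
  tailed: 1716 × 1/3 = 572
χ² = Σ (O − E)² / E
  tailless: (1187 − 1144)² / 1144 = 1.6163
  tailed: (529 − 572)² / 572 = 3.2325
χ² = 1.6163 + 3.2325 = 4.8488 ≈ 4.849

4.849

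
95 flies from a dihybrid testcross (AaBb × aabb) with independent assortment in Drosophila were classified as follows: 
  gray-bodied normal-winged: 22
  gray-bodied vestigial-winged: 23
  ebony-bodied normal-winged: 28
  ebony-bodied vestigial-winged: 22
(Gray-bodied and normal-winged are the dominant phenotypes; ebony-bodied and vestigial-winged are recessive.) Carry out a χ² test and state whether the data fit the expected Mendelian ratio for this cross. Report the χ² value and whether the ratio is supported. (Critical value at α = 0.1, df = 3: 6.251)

A dihybrid testcross with independent assortment gives a 1:1:1:1 ratio.
Under the 1:1:1:1 hypothesis (Σ ratio = 4, N = 95):
  gray-bodied normal-winged: 95 × 1/4 = 23.75
  gray-bodied vestigial-winged: 95 × 1/4 = 23.75
  ebony-bodied normal-winged: 95 × 1/4 = 23.75
  ebony-bodied vestigial-winged: 95 × 1/4 = 23.75
χ² = Σ (O − E)² / E
  gray-bodied normal-winged: (22 − 23.75)² / 23.75 = 0.1289
  gray-bodied vestigial-winged: (23 − 23.75)² / 23.75 = 0.0237
  ebony-bodied normal-winged: (28 − 23.75)² / 23.75 = 0.7605
  ebony-bodied vestigial-winged: (22 − 23.75)² / 23.75 = 0.1289
χ² = 0.1289 + 0.0237 + 0.7605 + 0.1289 = 1.042
Degrees of freedom = 4 − 1 = 3; critical value at α = 0.1 is 6.251.
Since 1.042 < 6.251, we fail to reject the null hypothesis — the data are consistent with the 1:1:1:1 ratio.

1.042; consistent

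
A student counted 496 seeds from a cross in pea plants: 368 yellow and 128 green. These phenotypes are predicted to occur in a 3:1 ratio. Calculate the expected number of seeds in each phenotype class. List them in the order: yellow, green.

The 3:1 ratio has 4 parts, so with N = 496 the expected counts are:
  yellow: 496 × 3/4 = 372
  green: 496 × 1/4 = 124

372, 124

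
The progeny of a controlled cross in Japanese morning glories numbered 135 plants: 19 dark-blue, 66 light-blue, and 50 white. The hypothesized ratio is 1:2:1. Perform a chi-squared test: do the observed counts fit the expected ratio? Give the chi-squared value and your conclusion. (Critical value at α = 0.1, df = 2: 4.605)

Total ratio parts = 4. Expected numbers out of 135:
  dark-blue: 135 × 1/4 = 33.75
  light-blue: 135 × 2/4 = 67.5
  white: 135 × 1/4 = 33.75
χ² = Σ (O − E)² / E
  dark-blue: (19 − 33.75)² / 33.75 = 6.4463
  light-blue: (66 − 67.5)² / 67.5 = 0.0333
  white: (50 − 33.75)² / 33.75 = 7.8241
χ² = 6.4463 + 0.0333 + 7.8241 = 14.3037 ≈ 14.304
Degrees of freedom = 3 − 1 = 2; critical value at α = 0.1 is 4.605.
Since 14.304 > 4.605, we reject the null hypothesis — the data do not fit the 1:2:1 ratio.

14.304; not consistent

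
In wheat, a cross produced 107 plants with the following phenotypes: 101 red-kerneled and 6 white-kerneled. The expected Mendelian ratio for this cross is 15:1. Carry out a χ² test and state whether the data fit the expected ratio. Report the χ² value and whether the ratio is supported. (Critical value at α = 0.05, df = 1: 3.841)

Expected counts for N = 107 under a 15:1 ratio (total parts = 16):
  red-kerneled: 107 × 15/16 = 100.3125
  white-kerneled: 107 × 1/16 = 6.6875
χ² = Σ (O − E)² / E
  red-kerneled: (101 − 100.3125)² / 100.3125 = 0.0047
  white-kerneled: (6 − 6.6875)² / 6.6875 = 0.0707
χ² = 0.0047 + 0.0707 = 0.0754 ≈ 0.075
Degrees of freedom = 2 − 1 = 1; critical value at α = 0.05 is 3.841.
Since 0.075 < 3.841, we fail to reject the null hypothesis — the data are consistent with the 15:1 ratio.

0.075; consistent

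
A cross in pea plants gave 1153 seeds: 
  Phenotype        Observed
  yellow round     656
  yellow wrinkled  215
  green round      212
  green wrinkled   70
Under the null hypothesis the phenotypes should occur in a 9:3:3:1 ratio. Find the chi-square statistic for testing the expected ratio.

The 9:3:3:1 ratio has 16 parts, so with N = 1153 the expected counts are:
  yellow round: 1153 × 9/16 = 648.5625
  yellow wrinkled: 1153 × 3/16 = 216.1875
  green round: 1153 × 3/16 = 216.1875
  green wrinkled: 1153 × 1/16 = 72.0625
χ² = Σ (O − E)² / E
  yellow round: (656 − 648.5625)² / 648.5625 = 0.0853
  yellow wrinkled: (215 − 216.1875)² / 216.1875 = 0.0065
  green round: (212 − 216.1875)² / 216.1875 = 0.0811
  green wrinkled: (70 − 72.0625)² / 72.0625 = 0.0590
χ² = 0.0853 + 0.0065 + 0.0811 + 0.0590 = 0.2319 ≈ 0.232

0.232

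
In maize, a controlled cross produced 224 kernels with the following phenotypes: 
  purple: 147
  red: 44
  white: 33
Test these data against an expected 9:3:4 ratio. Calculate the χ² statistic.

The 9:3:4 ratio has 16 parts, so with N = 224 the expected counts are:
  purple: 224 × 9/16 = 126
  red: 224 × 3/16 = 42
  white: 224 × 4/16 = 56
χ² = Σ (O − E)² / E
  purple: (147 − 126)² / 126 = 3.5000
  red: (44 − 42)² / 42 = 0.0952
  white: (33 − 56)² / 56 = 9.4464
χ² = 3.5000 + 0.0952 + 9.4464 = 13.0416 ≈ 13.042

13.042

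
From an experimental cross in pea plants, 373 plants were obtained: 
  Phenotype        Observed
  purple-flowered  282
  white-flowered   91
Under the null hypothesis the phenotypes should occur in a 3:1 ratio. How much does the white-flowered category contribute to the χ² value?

Expected counts for N = 373 under a 3:1 ratio (total parts = 4):
  purple-flowered: 373 × 3/4 = 279.75
  white-flowered: 373 × 1/4 = 93.25
Contribution of white-flowered: (91 − 93.25)² / 93.25 = 0.0543

0.054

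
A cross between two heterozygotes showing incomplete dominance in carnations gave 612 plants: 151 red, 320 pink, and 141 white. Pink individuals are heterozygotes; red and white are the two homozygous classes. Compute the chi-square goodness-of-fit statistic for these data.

With incomplete dominance, a heterozygote × heterozygote cross gives a 1:2:1 phenotypic ratio.
The 1:2:1 ratio has 4 parts, so with N = 612 the expected counts are:
  red: 612 × 1/4 = 153
  pink: 612 × 2/4 = 306
  white: 612 × 1/4 = 153
χ² = Σ (O − E)² / E
  red: (151 − 153)² / 153 = 0.0261
  pink: (320 − 306)² / 306 = 0.6405
  white: (141 − 153)² / 153 = 0.9412
χ² = 0.0261 + 0.6405 + 0.9412 = 1.6078 ≈ 1.608

1.608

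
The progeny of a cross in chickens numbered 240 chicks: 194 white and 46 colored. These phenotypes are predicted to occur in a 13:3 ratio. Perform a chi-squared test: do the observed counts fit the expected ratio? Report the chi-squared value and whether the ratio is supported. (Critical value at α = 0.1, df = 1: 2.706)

0.027; consistent

Under the 13:3 hypothesis (Σ ratio = 16, N = 240):
  white: 240 × 13/16 = 195
  colored: 240 × 3/16 = 45
χ² = Σ (O − E)² / E
  white: (194 − 195)² / 195 = 0.0051
  colored: (46 − 45)² / 45 = 0.0222
χ² = 0.0051 + 0.0222 = 0.0273 ≈ 0.027
Degrees of freedom = 2 − 1 = 1; critical value at α = 0.1 is 2.706.
Since 0.027 < 2.706, we fail to reject the null hypothesis — the data are consistent with the 13:3 ratio.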